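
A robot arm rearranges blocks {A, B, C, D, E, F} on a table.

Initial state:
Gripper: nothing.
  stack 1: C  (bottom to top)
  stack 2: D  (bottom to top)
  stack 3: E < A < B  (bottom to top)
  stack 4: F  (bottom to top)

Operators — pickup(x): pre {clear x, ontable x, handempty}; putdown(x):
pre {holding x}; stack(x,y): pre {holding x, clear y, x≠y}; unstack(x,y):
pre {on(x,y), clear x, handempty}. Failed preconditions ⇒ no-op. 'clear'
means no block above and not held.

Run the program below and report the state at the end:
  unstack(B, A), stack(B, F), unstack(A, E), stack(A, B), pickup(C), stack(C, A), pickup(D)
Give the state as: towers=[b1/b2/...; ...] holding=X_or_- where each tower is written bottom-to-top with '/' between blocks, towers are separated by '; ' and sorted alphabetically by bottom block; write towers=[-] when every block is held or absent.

step 1 (unstack(B, A)): towers=[C; D; E/A; F] holding=B
step 2 (stack(B, F)): towers=[C; D; E/A; F/B] holding=-
step 3 (unstack(A, E)): towers=[C; D; E; F/B] holding=A
step 4 (stack(A, B)): towers=[C; D; E; F/B/A] holding=-
step 5 (pickup(C)): towers=[D; E; F/B/A] holding=C
step 6 (stack(C, A)): towers=[D; E; F/B/A/C] holding=-
step 7 (pickup(D)): towers=[E; F/B/A/C] holding=D

towers=[E; F/B/A/C] holding=D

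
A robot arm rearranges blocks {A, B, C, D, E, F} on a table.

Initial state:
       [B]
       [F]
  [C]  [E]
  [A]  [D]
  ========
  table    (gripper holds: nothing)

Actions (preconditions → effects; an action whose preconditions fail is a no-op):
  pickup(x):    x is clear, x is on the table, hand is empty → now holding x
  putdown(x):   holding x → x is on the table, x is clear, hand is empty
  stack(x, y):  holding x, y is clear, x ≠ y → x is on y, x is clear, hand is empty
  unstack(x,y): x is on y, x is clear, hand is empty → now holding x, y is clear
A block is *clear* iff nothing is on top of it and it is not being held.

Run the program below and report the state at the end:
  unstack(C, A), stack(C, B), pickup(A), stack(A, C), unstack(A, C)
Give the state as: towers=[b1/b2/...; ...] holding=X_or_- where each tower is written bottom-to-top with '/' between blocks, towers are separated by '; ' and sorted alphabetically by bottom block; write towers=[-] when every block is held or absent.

step 1 (unstack(C, A)): towers=[A; D/E/F/B] holding=C
step 2 (stack(C, B)): towers=[A; D/E/F/B/C] holding=-
step 3 (pickup(A)): towers=[D/E/F/B/C] holding=A
step 4 (stack(A, C)): towers=[D/E/F/B/C/A] holding=-
step 5 (unstack(A, C)): towers=[D/E/F/B/C] holding=A

towers=[D/E/F/B/C] holding=A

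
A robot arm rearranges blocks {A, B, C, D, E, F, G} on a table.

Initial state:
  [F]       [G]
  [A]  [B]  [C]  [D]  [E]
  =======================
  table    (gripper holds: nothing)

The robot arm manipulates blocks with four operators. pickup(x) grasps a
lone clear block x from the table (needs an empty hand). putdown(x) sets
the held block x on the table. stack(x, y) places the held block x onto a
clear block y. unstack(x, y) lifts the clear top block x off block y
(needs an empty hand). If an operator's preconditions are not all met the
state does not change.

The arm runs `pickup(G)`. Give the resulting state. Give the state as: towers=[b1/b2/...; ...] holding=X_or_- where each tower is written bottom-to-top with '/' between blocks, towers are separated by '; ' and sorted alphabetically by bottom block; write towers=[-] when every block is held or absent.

towers=[A/F; B; C/G; D; E] holding=-

before: towers=[A/F; B; C/G; D; E] holding=-
pre[pickup(G)]: clear(G) ok, ontable(G) fail, handempty ok
ontable(G) unmet → pickup(G) is a no-op
after:  towers=[A/F; B; C/G; D; E] holding=-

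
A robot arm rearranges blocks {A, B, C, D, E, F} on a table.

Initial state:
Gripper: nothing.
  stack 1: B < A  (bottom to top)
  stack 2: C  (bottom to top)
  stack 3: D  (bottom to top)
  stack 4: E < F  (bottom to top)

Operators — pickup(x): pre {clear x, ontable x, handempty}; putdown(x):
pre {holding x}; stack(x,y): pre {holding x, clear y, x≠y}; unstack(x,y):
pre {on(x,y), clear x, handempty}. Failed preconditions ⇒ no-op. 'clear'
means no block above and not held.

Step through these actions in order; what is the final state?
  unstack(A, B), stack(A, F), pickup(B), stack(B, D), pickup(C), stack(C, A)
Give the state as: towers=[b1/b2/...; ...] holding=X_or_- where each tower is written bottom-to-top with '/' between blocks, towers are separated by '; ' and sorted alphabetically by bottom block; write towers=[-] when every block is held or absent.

towers=[D/B; E/F/A/C] holding=-

step 1 (unstack(A, B)): towers=[B; C; D; E/F] holding=A
step 2 (stack(A, F)): towers=[B; C; D; E/F/A] holding=-
step 3 (pickup(B)): towers=[C; D; E/F/A] holding=B
step 4 (stack(B, D)): towers=[C; D/B; E/F/A] holding=-
step 5 (pickup(C)): towers=[D/B; E/F/A] holding=C
step 6 (stack(C, A)): towers=[D/B; E/F/A/C] holding=-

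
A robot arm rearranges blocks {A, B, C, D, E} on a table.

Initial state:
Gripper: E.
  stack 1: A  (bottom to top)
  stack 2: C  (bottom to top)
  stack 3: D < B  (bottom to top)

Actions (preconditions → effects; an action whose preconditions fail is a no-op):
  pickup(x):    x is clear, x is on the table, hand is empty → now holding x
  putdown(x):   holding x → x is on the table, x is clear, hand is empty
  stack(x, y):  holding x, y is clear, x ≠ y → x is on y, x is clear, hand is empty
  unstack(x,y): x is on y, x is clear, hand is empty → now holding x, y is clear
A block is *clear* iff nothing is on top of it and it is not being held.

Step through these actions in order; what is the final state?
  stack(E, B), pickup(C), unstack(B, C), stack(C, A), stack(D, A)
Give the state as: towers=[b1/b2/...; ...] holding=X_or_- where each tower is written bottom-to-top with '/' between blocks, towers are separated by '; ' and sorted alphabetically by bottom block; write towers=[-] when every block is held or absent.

towers=[A/C; D/B/E] holding=-

step 1 (stack(E, B)): towers=[A; C; D/B/E] holding=-
step 2 (pickup(C)): towers=[A; D/B/E] holding=C
step 3 (unstack(B, C)) [no-op]: towers=[A; D/B/E] holding=C
step 4 (stack(C, A)): towers=[A/C; D/B/E] holding=-
step 5 (stack(D, A)) [no-op]: towers=[A/C; D/B/E] holding=-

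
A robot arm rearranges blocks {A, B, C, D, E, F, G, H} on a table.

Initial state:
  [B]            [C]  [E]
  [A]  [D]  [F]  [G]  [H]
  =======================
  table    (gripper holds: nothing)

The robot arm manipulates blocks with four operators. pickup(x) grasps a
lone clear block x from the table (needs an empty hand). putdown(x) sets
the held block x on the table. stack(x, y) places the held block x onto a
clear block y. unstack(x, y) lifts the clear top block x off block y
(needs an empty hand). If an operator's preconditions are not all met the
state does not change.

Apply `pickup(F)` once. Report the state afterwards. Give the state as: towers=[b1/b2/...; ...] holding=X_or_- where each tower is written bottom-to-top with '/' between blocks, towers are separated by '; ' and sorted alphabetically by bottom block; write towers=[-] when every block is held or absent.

towers=[A/B; D; G/C; H/E] holding=F

before: towers=[A/B; D; F; G/C; H/E] holding=-
pre[pickup(F)]: clear(F) yes, ontable(F) yes, handempty yes
all met → apply pickup(F)
after:  towers=[A/B; D; G/C; H/E] holding=F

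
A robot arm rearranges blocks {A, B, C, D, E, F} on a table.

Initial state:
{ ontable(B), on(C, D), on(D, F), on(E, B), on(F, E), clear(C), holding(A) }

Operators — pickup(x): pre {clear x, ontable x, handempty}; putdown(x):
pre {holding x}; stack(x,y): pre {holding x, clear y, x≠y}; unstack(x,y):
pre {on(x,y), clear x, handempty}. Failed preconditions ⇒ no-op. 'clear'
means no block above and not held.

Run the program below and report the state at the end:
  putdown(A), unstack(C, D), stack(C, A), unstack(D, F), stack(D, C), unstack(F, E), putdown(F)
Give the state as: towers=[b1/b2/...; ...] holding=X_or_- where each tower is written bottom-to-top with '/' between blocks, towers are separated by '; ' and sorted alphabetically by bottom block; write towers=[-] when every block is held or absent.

towers=[A/C/D; B/E; F] holding=-

step 1 (putdown(A)): towers=[A; B/E/F/D/C] holding=-
step 2 (unstack(C, D)): towers=[A; B/E/F/D] holding=C
step 3 (stack(C, A)): towers=[A/C; B/E/F/D] holding=-
step 4 (unstack(D, F)): towers=[A/C; B/E/F] holding=D
step 5 (stack(D, C)): towers=[A/C/D; B/E/F] holding=-
step 6 (unstack(F, E)): towers=[A/C/D; B/E] holding=F
step 7 (putdown(F)): towers=[A/C/D; B/E; F] holding=-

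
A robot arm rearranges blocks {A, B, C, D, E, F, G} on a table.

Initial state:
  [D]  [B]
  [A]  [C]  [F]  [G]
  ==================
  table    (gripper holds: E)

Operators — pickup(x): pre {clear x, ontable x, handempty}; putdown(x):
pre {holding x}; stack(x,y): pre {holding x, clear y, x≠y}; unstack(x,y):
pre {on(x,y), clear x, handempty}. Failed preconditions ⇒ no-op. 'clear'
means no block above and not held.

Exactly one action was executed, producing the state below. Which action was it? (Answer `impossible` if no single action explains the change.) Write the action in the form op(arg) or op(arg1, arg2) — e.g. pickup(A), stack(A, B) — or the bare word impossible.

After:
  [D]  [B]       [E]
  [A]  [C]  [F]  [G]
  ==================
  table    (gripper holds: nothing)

target: towers=[A/D; C/B; F; G/E] holding=-
        putdown(E) → towers=[A/D; C/B; E; F; G] holding=-
       stack(E, B) → towers=[A/D; C/B/E; F; G] holding=-
       stack(E, F) → towers=[A/D; C/B; F/E; G] holding=-
       stack(E, G) → towers=[A/D; C/B; F; G/E] holding=-  ← match
       stack(E, D) → towers=[A/D/E; C/B; F; G] holding=-

stack(E, G)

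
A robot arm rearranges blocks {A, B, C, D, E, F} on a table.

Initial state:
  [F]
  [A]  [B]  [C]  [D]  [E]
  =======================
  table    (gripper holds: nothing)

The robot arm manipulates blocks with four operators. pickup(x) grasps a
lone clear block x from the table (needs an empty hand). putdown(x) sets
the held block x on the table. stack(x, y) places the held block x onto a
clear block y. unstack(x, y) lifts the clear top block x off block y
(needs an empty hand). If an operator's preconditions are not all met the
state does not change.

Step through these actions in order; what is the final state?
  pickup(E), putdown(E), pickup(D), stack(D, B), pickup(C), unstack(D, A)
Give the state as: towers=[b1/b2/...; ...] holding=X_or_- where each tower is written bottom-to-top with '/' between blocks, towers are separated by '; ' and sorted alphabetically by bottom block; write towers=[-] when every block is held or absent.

step 1 (pickup(E)): towers=[A/F; B; C; D] holding=E
step 2 (putdown(E)): towers=[A/F; B; C; D; E] holding=-
step 3 (pickup(D)): towers=[A/F; B; C; E] holding=D
step 4 (stack(D, B)): towers=[A/F; B/D; C; E] holding=-
step 5 (pickup(C)): towers=[A/F; B/D; E] holding=C
step 6 (unstack(D, A)) [no-op]: towers=[A/F; B/D; E] holding=C

towers=[A/F; B/D; E] holding=C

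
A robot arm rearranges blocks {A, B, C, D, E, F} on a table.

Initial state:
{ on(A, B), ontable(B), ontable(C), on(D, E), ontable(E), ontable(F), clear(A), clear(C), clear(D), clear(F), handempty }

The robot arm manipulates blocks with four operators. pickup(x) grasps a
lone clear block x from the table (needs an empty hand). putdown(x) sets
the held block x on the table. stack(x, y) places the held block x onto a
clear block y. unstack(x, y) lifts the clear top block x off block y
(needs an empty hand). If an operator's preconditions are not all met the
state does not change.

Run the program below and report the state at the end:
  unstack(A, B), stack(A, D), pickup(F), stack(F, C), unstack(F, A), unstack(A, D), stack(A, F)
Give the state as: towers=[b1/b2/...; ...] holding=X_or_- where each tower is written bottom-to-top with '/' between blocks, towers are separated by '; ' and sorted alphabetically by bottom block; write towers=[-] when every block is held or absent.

towers=[B; C/F/A; E/D] holding=-

step 1 (unstack(A, B)): towers=[B; C; E/D; F] holding=A
step 2 (stack(A, D)): towers=[B; C; E/D/A; F] holding=-
step 3 (pickup(F)): towers=[B; C; E/D/A] holding=F
step 4 (stack(F, C)): towers=[B; C/F; E/D/A] holding=-
step 5 (unstack(F, A)) [no-op]: towers=[B; C/F; E/D/A] holding=-
step 6 (unstack(A, D)): towers=[B; C/F; E/D] holding=A
step 7 (stack(A, F)): towers=[B; C/F/A; E/D] holding=-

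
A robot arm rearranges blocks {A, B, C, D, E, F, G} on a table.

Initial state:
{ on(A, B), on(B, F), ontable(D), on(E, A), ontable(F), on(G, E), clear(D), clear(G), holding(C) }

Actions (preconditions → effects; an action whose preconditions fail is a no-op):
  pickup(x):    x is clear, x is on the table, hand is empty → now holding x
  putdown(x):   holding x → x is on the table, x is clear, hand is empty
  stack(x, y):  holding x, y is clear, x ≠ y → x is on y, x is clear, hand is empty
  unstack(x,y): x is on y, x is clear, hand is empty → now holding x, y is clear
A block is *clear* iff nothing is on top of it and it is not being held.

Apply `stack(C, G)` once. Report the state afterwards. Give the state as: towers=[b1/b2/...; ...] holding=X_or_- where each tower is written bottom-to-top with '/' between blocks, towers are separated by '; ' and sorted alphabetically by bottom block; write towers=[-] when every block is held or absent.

towers=[D; F/B/A/E/G/C] holding=-

before: towers=[D; F/B/A/E/G] holding=C
pre[stack(C, G)]: holding(C) ✓, clear(G) ✓, C≠G ✓
all met → apply stack(C, G)
after:  towers=[D; F/B/A/E/G/C] holding=-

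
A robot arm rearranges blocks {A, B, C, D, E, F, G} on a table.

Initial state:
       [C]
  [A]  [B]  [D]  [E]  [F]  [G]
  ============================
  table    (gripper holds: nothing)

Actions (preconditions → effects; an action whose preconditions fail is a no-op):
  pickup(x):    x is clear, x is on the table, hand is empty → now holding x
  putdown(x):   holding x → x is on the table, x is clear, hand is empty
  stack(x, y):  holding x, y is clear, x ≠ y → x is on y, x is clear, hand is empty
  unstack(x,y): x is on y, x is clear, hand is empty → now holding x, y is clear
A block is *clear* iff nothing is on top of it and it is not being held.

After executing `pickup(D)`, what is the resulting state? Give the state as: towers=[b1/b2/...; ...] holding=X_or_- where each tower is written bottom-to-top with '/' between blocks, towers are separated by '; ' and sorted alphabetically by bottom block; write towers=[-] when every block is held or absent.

towers=[A; B/C; E; F; G] holding=D

before: towers=[A; B/C; D; E; F; G] holding=-
pre[pickup(D)]: clear(D) yes, ontable(D) yes, handempty yes
all met → apply pickup(D)
after:  towers=[A; B/C; E; F; G] holding=D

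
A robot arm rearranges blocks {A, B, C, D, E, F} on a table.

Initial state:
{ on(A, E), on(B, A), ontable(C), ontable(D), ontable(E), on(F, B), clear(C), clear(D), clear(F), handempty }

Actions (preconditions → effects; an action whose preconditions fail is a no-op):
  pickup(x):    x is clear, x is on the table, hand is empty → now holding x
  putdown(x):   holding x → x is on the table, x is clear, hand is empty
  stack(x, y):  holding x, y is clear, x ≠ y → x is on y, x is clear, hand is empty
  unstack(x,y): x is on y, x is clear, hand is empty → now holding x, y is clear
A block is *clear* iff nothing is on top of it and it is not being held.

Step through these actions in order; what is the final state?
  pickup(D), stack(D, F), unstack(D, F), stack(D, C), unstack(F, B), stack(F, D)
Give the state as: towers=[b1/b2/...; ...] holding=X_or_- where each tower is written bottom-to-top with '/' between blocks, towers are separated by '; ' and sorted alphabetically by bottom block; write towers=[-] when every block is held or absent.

step 1 (pickup(D)): towers=[C; E/A/B/F] holding=D
step 2 (stack(D, F)): towers=[C; E/A/B/F/D] holding=-
step 3 (unstack(D, F)): towers=[C; E/A/B/F] holding=D
step 4 (stack(D, C)): towers=[C/D; E/A/B/F] holding=-
step 5 (unstack(F, B)): towers=[C/D; E/A/B] holding=F
step 6 (stack(F, D)): towers=[C/D/F; E/A/B] holding=-

towers=[C/D/F; E/A/B] holding=-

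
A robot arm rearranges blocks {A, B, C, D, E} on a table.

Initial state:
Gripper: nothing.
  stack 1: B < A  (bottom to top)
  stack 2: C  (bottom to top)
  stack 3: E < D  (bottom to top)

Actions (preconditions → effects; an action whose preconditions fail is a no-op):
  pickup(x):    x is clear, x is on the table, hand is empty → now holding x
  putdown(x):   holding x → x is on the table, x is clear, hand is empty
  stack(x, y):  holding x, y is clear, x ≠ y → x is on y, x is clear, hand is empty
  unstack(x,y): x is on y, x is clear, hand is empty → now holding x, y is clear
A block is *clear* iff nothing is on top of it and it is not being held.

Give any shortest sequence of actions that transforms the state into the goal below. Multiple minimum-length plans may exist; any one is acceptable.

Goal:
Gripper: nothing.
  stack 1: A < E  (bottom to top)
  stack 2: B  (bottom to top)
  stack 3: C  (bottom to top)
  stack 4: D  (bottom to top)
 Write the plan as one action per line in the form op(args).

unstack(D, E)
putdown(D)
unstack(A, B)
putdown(A)
pickup(E)
stack(E, A)

step 1 (unstack(D, E)): towers=[B/A; C; E] holding=D
step 2 (putdown(D)): towers=[B/A; C; D; E] holding=-
step 3 (unstack(A, B)): towers=[B; C; D; E] holding=A
step 4 (putdown(A)): towers=[A; B; C; D; E] holding=-
step 5 (pickup(E)): towers=[A; B; C; D] holding=E
step 6 (stack(E, A)): towers=[A/E; B; C; D] holding=-
goal check: towers=[A/E; B; C; D] holding=- — reached (length 6, optimal by BFS)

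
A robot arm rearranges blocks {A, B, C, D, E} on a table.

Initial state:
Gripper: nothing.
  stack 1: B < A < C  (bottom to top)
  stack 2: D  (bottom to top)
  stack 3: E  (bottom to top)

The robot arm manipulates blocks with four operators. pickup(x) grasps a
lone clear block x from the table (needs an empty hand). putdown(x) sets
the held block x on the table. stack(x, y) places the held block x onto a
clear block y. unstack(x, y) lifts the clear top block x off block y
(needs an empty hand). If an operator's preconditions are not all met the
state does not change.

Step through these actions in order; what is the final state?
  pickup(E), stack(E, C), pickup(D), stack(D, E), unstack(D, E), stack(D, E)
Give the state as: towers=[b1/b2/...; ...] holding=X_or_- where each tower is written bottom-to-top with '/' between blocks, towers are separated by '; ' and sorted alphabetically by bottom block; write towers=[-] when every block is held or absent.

step 1 (pickup(E)): towers=[B/A/C; D] holding=E
step 2 (stack(E, C)): towers=[B/A/C/E; D] holding=-
step 3 (pickup(D)): towers=[B/A/C/E] holding=D
step 4 (stack(D, E)): towers=[B/A/C/E/D] holding=-
step 5 (unstack(D, E)): towers=[B/A/C/E] holding=D
step 6 (stack(D, E)): towers=[B/A/C/E/D] holding=-

towers=[B/A/C/E/D] holding=-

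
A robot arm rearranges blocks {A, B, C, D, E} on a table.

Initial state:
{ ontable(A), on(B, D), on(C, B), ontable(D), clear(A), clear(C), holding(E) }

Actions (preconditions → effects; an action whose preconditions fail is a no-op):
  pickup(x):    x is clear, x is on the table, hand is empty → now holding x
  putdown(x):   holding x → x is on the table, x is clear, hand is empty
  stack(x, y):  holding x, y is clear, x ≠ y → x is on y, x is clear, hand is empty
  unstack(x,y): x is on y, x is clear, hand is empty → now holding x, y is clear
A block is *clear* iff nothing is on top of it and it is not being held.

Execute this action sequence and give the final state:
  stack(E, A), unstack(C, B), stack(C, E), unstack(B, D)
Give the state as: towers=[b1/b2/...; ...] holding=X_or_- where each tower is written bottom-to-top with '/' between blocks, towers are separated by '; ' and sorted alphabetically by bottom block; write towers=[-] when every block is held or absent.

towers=[A/E/C; D] holding=B

step 1 (stack(E, A)): towers=[A/E; D/B/C] holding=-
step 2 (unstack(C, B)): towers=[A/E; D/B] holding=C
step 3 (stack(C, E)): towers=[A/E/C; D/B] holding=-
step 4 (unstack(B, D)): towers=[A/E/C; D] holding=B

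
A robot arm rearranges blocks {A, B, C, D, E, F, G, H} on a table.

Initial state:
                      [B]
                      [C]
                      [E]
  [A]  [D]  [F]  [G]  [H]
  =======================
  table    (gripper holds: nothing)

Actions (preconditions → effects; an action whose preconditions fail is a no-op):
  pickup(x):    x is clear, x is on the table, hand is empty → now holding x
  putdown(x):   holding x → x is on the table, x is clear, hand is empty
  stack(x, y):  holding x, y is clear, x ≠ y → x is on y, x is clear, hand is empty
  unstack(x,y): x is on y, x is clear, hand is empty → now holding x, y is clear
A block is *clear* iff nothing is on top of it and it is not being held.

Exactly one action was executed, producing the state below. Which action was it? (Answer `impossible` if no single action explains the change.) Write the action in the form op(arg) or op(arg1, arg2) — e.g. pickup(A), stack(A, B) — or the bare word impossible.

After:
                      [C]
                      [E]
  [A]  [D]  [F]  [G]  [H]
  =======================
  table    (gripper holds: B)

unstack(B, C)

target: towers=[A; D; F; G; H/E/C] holding=B
         pickup(G) → towers=[A; D; F; H/E/C/B] holding=G
         pickup(A) → towers=[D; F; G; H/E/C/B] holding=A
     unstack(B, C) → towers=[A; D; F; G; H/E/C] holding=B  ← match
         pickup(F) → towers=[A; D; G; H/E/C/B] holding=F
         pickup(D) → towers=[A; F; G; H/E/C/B] holding=D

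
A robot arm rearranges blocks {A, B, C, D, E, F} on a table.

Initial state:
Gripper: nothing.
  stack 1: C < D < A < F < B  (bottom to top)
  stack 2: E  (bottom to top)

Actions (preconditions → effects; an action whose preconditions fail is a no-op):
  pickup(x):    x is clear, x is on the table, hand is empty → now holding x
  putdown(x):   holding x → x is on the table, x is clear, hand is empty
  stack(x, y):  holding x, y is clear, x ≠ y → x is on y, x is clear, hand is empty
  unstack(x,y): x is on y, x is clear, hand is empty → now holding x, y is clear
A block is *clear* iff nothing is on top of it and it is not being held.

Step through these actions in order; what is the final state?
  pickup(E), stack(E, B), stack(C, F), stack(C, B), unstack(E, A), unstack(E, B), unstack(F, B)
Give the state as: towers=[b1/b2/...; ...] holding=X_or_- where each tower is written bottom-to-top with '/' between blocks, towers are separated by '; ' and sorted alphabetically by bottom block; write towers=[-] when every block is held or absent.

step 1 (pickup(E)): towers=[C/D/A/F/B] holding=E
step 2 (stack(E, B)): towers=[C/D/A/F/B/E] holding=-
step 3 (stack(C, F)) [no-op]: towers=[C/D/A/F/B/E] holding=-
step 4 (stack(C, B)) [no-op]: towers=[C/D/A/F/B/E] holding=-
step 5 (unstack(E, A)) [no-op]: towers=[C/D/A/F/B/E] holding=-
step 6 (unstack(E, B)): towers=[C/D/A/F/B] holding=E
step 7 (unstack(F, B)) [no-op]: towers=[C/D/A/F/B] holding=E

towers=[C/D/A/F/B] holding=E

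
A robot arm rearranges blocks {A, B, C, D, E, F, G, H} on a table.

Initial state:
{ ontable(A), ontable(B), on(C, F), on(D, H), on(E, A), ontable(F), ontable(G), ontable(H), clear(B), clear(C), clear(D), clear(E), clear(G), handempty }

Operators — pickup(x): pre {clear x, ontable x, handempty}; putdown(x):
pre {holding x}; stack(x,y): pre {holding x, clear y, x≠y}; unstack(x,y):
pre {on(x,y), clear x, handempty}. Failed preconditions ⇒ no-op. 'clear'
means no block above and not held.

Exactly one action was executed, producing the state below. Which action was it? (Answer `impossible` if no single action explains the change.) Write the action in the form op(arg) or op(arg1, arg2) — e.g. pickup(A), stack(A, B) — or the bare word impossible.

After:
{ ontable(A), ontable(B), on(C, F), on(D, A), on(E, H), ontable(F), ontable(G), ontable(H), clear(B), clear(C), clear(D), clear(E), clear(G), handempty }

impossible

target: towers=[A/D; B; F/C; G; H/E] holding=-
         pickup(G) → towers=[A/E; B; F/C; H/D] holding=G
     unstack(E, A) → towers=[A; B; F/C; G; H/D] holding=E
         pickup(B) → towers=[A/E; F/C; G; H/D] holding=B
     unstack(D, H) → towers=[A/E; B; F/C; G; H] holding=D
     unstack(C, F) → towers=[A/E; B; F; G; H/D] holding=C
none of the 5 applicable actions match → impossible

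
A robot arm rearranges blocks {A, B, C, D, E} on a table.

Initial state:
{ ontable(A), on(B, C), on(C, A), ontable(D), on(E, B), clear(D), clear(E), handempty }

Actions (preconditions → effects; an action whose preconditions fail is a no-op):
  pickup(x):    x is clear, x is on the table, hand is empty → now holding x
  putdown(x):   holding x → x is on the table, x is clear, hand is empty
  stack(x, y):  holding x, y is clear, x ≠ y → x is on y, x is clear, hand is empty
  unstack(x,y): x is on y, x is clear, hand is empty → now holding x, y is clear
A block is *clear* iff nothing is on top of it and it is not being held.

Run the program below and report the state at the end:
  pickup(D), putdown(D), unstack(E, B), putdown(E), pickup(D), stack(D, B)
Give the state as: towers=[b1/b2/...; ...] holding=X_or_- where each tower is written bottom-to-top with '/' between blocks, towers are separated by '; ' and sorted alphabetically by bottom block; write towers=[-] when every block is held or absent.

step 1 (pickup(D)): towers=[A/C/B/E] holding=D
step 2 (putdown(D)): towers=[A/C/B/E; D] holding=-
step 3 (unstack(E, B)): towers=[A/C/B; D] holding=E
step 4 (putdown(E)): towers=[A/C/B; D; E] holding=-
step 5 (pickup(D)): towers=[A/C/B; E] holding=D
step 6 (stack(D, B)): towers=[A/C/B/D; E] holding=-

towers=[A/C/B/D; E] holding=-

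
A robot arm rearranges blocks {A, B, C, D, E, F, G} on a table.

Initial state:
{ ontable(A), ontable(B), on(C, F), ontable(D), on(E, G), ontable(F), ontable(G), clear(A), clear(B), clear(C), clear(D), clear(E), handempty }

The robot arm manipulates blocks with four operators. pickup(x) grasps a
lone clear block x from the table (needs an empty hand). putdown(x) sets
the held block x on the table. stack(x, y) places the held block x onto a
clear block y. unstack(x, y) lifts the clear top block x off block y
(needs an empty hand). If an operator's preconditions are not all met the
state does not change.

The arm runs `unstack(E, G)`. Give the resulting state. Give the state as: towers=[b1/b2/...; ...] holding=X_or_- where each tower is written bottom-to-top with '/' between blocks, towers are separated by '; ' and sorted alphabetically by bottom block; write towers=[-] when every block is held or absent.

towers=[A; B; D; F/C; G] holding=E

before: towers=[A; B; D; F/C; G/E] holding=-
pre[unstack(E, G)]: on(E,G) yes, clear(E) yes, handempty yes
all met → apply unstack(E, G)
after:  towers=[A; B; D; F/C; G] holding=E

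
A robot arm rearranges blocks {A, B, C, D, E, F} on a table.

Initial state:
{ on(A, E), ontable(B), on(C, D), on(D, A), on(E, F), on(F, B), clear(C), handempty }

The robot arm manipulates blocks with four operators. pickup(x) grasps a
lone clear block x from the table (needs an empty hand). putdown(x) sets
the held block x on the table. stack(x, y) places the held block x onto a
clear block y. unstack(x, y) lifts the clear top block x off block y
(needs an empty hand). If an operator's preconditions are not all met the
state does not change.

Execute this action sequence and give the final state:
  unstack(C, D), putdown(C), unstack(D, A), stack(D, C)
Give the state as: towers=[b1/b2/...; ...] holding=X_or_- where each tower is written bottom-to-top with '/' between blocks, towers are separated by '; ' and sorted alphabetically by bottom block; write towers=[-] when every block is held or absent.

towers=[B/F/E/A; C/D] holding=-

step 1 (unstack(C, D)): towers=[B/F/E/A/D] holding=C
step 2 (putdown(C)): towers=[B/F/E/A/D; C] holding=-
step 3 (unstack(D, A)): towers=[B/F/E/A; C] holding=D
step 4 (stack(D, C)): towers=[B/F/E/A; C/D] holding=-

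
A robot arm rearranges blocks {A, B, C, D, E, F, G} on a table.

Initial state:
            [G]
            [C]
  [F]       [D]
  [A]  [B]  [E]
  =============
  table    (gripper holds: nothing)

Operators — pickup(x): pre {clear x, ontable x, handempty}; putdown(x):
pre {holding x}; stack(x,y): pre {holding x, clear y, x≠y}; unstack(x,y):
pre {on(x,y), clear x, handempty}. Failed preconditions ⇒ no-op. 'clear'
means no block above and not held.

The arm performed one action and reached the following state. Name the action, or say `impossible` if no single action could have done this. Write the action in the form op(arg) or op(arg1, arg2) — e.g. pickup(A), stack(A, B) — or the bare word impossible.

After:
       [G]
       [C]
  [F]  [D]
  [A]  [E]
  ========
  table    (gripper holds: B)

pickup(B)

target: towers=[A/F; E/D/C/G] holding=B
         pickup(B) → towers=[A/F; E/D/C/G] holding=B  ← match
     unstack(F, A) → towers=[A; B; E/D/C/G] holding=F
     unstack(G, C) → towers=[A/F; B; E/D/C] holding=G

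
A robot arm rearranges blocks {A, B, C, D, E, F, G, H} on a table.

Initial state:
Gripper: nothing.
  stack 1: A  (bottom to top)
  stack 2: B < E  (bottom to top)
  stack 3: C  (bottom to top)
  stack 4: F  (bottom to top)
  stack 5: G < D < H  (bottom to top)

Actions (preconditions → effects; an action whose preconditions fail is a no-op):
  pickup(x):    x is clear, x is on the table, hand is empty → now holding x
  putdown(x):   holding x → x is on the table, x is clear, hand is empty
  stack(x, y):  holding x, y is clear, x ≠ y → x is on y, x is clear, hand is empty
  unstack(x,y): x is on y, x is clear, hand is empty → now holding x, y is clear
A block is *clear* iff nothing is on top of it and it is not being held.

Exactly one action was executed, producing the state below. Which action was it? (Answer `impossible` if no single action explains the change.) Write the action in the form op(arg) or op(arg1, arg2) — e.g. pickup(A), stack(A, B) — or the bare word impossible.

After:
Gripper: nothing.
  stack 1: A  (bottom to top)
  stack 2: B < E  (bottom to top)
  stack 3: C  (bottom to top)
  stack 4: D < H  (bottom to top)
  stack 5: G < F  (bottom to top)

target: towers=[A; B/E; C; D/H; G/F] holding=-
         pickup(A) → towers=[B/E; C; F; G/D/H] holding=A
     unstack(E, B) → towers=[A; B; C; F; G/D/H] holding=E
     unstack(H, D) → towers=[A; B/E; C; F; G/D] holding=H
         pickup(F) → towers=[A; B/E; C; G/D/H] holding=F
         pickup(C) → towers=[A; B/E; F; G/D/H] holding=C
none of the 5 applicable actions match → impossible

impossible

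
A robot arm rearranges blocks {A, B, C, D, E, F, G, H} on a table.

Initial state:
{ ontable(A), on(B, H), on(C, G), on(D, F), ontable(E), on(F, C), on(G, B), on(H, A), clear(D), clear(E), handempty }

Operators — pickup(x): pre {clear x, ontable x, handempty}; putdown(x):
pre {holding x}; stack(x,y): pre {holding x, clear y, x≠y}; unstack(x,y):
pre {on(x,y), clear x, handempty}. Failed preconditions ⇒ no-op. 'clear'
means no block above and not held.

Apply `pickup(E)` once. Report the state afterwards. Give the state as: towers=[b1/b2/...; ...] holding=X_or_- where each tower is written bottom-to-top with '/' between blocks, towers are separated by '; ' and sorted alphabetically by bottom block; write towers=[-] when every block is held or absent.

towers=[A/H/B/G/C/F/D] holding=E

before: towers=[A/H/B/G/C/F/D; E] holding=-
pre[pickup(E)]: clear(E) ✓, ontable(E) ✓, handempty ✓
all met → apply pickup(E)
after:  towers=[A/H/B/G/C/F/D] holding=E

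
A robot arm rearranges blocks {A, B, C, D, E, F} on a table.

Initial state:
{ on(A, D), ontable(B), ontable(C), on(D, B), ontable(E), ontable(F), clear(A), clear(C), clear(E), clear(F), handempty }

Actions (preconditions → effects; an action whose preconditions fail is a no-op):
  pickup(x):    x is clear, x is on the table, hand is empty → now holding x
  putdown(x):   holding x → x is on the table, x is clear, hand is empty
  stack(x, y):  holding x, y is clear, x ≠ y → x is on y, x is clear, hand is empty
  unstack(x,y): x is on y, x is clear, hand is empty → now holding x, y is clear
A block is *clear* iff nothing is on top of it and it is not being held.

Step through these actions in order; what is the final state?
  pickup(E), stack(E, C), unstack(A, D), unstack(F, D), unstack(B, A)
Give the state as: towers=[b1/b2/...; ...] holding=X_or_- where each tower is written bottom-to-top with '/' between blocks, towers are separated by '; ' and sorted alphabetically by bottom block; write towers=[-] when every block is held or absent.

step 1 (pickup(E)): towers=[B/D/A; C; F] holding=E
step 2 (stack(E, C)): towers=[B/D/A; C/E; F] holding=-
step 3 (unstack(A, D)): towers=[B/D; C/E; F] holding=A
step 4 (unstack(F, D)) [no-op]: towers=[B/D; C/E; F] holding=A
step 5 (unstack(B, A)) [no-op]: towers=[B/D; C/E; F] holding=A

towers=[B/D; C/E; F] holding=A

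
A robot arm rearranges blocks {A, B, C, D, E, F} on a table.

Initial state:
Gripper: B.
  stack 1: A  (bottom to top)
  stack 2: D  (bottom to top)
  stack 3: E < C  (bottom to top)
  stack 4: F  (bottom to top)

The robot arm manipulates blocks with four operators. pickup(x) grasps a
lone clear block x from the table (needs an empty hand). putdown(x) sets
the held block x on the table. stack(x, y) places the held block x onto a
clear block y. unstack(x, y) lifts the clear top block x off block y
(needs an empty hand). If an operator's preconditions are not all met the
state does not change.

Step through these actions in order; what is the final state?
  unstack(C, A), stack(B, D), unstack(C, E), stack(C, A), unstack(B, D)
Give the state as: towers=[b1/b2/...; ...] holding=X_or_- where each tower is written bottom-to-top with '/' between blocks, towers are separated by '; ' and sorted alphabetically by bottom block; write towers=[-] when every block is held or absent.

step 1 (unstack(C, A)) [no-op]: towers=[A; D; E/C; F] holding=B
step 2 (stack(B, D)): towers=[A; D/B; E/C; F] holding=-
step 3 (unstack(C, E)): towers=[A; D/B; E; F] holding=C
step 4 (stack(C, A)): towers=[A/C; D/B; E; F] holding=-
step 5 (unstack(B, D)): towers=[A/C; D; E; F] holding=B

towers=[A/C; D; E; F] holding=B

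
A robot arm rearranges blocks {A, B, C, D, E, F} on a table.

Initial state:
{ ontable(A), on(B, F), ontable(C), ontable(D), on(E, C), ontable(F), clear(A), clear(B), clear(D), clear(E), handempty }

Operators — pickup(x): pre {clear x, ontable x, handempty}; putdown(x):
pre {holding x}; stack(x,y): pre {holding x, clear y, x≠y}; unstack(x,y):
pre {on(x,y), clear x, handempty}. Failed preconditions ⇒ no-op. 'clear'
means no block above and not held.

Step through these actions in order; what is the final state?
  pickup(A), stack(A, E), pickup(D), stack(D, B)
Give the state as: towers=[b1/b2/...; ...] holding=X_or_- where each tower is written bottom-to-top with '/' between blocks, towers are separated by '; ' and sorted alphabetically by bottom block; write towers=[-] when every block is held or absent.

towers=[C/E/A; F/B/D] holding=-

step 1 (pickup(A)): towers=[C/E; D; F/B] holding=A
step 2 (stack(A, E)): towers=[C/E/A; D; F/B] holding=-
step 3 (pickup(D)): towers=[C/E/A; F/B] holding=D
step 4 (stack(D, B)): towers=[C/E/A; F/B/D] holding=-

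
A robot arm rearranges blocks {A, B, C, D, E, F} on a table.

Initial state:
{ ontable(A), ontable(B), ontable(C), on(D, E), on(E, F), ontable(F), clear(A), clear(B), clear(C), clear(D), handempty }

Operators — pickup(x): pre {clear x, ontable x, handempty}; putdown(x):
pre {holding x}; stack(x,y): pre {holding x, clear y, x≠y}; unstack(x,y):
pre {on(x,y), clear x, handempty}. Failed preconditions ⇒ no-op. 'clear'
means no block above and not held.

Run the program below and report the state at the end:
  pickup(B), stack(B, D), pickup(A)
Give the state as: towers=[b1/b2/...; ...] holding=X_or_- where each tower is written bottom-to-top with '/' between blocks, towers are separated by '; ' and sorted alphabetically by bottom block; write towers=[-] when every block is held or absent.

towers=[C; F/E/D/B] holding=A

step 1 (pickup(B)): towers=[A; C; F/E/D] holding=B
step 2 (stack(B, D)): towers=[A; C; F/E/D/B] holding=-
step 3 (pickup(A)): towers=[C; F/E/D/B] holding=A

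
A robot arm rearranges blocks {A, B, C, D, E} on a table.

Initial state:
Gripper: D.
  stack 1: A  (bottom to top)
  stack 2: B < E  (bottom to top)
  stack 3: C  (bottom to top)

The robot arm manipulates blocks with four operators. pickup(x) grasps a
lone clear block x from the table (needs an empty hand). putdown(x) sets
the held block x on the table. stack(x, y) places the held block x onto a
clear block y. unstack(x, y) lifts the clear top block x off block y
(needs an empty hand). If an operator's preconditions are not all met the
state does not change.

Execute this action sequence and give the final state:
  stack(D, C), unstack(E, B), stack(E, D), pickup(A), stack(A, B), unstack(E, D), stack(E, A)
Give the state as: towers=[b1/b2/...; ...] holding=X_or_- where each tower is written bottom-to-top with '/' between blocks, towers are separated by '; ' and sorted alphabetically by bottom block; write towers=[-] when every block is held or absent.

towers=[B/A/E; C/D] holding=-

step 1 (stack(D, C)): towers=[A; B/E; C/D] holding=-
step 2 (unstack(E, B)): towers=[A; B; C/D] holding=E
step 3 (stack(E, D)): towers=[A; B; C/D/E] holding=-
step 4 (pickup(A)): towers=[B; C/D/E] holding=A
step 5 (stack(A, B)): towers=[B/A; C/D/E] holding=-
step 6 (unstack(E, D)): towers=[B/A; C/D] holding=E
step 7 (stack(E, A)): towers=[B/A/E; C/D] holding=-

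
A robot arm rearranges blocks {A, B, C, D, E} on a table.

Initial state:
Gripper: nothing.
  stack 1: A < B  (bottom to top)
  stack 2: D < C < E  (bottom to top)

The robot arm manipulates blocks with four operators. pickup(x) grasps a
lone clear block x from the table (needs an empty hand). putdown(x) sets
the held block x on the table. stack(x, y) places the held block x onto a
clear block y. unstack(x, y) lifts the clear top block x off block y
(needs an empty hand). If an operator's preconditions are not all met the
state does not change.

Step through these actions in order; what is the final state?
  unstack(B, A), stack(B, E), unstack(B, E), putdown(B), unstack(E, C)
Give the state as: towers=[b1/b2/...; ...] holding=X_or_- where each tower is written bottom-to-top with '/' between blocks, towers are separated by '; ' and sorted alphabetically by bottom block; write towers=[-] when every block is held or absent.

towers=[A; B; D/C] holding=E

step 1 (unstack(B, A)): towers=[A; D/C/E] holding=B
step 2 (stack(B, E)): towers=[A; D/C/E/B] holding=-
step 3 (unstack(B, E)): towers=[A; D/C/E] holding=B
step 4 (putdown(B)): towers=[A; B; D/C/E] holding=-
step 5 (unstack(E, C)): towers=[A; B; D/C] holding=E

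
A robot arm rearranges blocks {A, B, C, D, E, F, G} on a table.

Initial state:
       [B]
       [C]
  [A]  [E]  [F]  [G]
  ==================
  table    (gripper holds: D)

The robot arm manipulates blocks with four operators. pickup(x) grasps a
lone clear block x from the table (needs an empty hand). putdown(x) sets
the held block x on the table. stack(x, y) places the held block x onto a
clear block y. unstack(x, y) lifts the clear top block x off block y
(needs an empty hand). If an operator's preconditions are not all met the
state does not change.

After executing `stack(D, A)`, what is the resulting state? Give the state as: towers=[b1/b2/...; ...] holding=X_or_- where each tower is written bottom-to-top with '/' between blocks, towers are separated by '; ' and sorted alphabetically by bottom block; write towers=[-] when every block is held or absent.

towers=[A/D; E/C/B; F; G] holding=-

before: towers=[A; E/C/B; F; G] holding=D
pre[stack(D, A)]: holding(D) yes, clear(A) yes, D≠A yes
all met → apply stack(D, A)
after:  towers=[A/D; E/C/B; F; G] holding=-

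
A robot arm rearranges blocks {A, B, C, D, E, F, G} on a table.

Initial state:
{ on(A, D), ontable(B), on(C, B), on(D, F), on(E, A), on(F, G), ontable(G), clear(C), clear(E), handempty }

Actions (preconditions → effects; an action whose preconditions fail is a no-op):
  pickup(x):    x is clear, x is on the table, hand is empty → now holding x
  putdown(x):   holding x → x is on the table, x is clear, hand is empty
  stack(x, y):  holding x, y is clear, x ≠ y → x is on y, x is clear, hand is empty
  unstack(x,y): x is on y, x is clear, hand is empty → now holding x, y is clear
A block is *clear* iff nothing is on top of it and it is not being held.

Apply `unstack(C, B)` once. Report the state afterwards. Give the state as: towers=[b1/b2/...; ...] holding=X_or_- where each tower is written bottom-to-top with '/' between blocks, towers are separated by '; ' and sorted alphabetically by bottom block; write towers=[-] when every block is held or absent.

before: towers=[B/C; G/F/D/A/E] holding=-
pre[unstack(C, B)]: on(C,B) ok, clear(C) ok, handempty ok
all met → apply unstack(C, B)
after:  towers=[B; G/F/D/A/E] holding=C

towers=[B; G/F/D/A/E] holding=C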